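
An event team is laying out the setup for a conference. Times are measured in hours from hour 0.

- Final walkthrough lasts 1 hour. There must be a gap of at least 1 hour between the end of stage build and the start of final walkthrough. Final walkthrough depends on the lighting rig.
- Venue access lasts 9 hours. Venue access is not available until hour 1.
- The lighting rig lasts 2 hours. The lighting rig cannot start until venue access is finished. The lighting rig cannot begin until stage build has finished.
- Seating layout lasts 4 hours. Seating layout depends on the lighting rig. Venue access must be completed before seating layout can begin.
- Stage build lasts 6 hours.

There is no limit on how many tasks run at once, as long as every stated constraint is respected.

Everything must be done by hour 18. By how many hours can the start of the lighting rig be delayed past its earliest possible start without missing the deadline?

2

Stage build has no prerequisites, so it starts at hour 0 and finishes at hour 6.
After its own release at hour 1, venue access can start at hour 1 and finishes at hour 10.
The lighting rig cannot start until venue access (finishes hour 10); stage build (finishes hour 6). The controlling bound is hour 10, so the lighting rig finishes at 10 + 2 = hour 12.

Working backward from the deadline:
To finish by hour 18, seating layout (duration 4) must start no later than hour 14.
Final walkthrough must finish by hour 18; it takes 1 hour, so it must start by 18 − 1 = hour 17.
The lighting rig has several dependents: seating layout (must start by hour 14); final walkthrough (must start by hour 17). The earliest of those limits is hour 14, so the lighting rig must start by 14 − 2 = hour 12.
So the lighting rig can start as early as hour 10 and as late as hour 12, giving 12 − 10 = 2 hours of slack.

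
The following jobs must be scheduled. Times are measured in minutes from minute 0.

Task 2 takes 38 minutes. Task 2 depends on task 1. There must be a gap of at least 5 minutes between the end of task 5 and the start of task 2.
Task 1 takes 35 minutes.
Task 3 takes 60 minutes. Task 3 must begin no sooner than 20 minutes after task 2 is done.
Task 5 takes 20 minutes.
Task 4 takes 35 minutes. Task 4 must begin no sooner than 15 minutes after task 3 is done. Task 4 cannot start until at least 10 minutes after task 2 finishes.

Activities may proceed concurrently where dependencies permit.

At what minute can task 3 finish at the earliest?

Task 5 can start immediately at minute 0; it finishes at minute 20.
Task 1 has no prerequisites, so it starts at minute 0 and finishes at minute 35.
Task 2 needs all of task 1 (finishes minute 35); task 5 (finishes minute 20, plus 5-minute gap → minute 25). That puts its earliest start at minute 35; it finishes at 35 + 38 = minute 73.
After task 2 (finishes minute 73, plus 20-minute gap → minute 93), task 3 can start at minute 93 and finishes at minute 153.

153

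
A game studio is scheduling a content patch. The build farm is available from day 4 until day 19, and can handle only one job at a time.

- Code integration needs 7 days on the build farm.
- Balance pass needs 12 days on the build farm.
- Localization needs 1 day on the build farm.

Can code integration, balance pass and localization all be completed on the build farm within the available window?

The build farm window is 19 − 4 = 15 days.
Running back to back, the jobs need 7 + 12 + 1 = 20 days on the build farm.
Since 20 > 15, they cannot all fit.

No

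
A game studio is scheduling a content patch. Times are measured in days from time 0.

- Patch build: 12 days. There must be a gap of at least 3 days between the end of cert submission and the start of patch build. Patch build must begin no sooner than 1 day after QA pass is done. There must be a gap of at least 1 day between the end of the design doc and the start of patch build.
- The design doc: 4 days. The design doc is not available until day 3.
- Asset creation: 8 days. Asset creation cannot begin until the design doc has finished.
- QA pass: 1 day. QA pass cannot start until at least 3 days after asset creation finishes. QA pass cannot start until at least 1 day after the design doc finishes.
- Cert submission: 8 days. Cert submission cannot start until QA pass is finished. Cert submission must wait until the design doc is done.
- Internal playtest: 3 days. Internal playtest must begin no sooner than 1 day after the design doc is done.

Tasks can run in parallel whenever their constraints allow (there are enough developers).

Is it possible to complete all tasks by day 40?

The design doc waits on its own release at day 3, so it starts at day 3 and finishes at 3 + 4 = day 7.
Internal playtest waits on the design doc (finishes day 7, plus 1-day gap → day 8), so it starts at day 8 and finishes at 8 + 3 = day 11.
Asset creation cannot begin until the design doc (finishes day 7). It runs from day 7 to 7 + 8 = day 15.
For QA pass: asset creation (finishes day 15, plus 3-day gap → day 18); the design doc (finishes day 7, plus 1-day gap → day 8). Taking the maximum gives a start of day 18, and it finishes at 18 + 1 = day 19.
Cert submission cannot start until QA pass (finishes day 19); the design doc (finishes day 7). The controlling bound is day 19, so cert submission finishes at 19 + 8 = day 27.
Patch build needs all of cert submission (finishes day 27, plus 3-day gap → day 30); QA pass (finishes day 19, plus 1-day gap → day 20); the design doc (finishes day 7, plus 1-day gap → day 8). That puts its earliest start at day 30; it finishes at 30 + 12 = day 42.
The earliest everything can be done is day 42, which is after the deadline of 40, so it is not possible.

No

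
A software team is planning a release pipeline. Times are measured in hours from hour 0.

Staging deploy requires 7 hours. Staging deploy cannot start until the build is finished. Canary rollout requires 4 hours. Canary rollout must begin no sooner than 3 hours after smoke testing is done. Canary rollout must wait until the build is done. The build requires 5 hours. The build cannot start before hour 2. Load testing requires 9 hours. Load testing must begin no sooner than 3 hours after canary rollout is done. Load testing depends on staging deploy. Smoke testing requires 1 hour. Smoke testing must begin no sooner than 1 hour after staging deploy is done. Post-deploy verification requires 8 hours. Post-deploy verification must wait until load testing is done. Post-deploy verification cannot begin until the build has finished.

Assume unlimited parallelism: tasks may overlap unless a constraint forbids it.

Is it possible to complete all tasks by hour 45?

After its own release at hour 2, the build can start at hour 2 and finishes at hour 7.
Staging deploy waits on the build (finishes hour 7), so it starts at hour 7 and finishes at 7 + 7 = hour 14.
After staging deploy (finishes hour 14, plus 1-hour gap → hour 15), smoke testing can start at hour 15 and finishes at hour 16.
Canary rollout cannot start until smoke testing (finishes hour 16, plus 3-hour gap → hour 19); the build (finishes hour 7). The controlling bound is hour 19, so canary rollout finishes at 19 + 4 = hour 23.
Load testing cannot start until canary rollout (finishes hour 23, plus 3-hour gap → hour 26); staging deploy (finishes hour 14). The controlling bound is hour 26, so load testing finishes at 26 + 9 = hour 35.
Post-deploy verification has to wait for load testing (finishes hour 35); the build (finishes hour 7). The latest of these is hour 35, so post-deploy verification runs hour 35 to 35 + 8 = hour 43.
Every task is finished by hour 43, which is no later than the deadline of 45, so the schedule is feasible.

Yes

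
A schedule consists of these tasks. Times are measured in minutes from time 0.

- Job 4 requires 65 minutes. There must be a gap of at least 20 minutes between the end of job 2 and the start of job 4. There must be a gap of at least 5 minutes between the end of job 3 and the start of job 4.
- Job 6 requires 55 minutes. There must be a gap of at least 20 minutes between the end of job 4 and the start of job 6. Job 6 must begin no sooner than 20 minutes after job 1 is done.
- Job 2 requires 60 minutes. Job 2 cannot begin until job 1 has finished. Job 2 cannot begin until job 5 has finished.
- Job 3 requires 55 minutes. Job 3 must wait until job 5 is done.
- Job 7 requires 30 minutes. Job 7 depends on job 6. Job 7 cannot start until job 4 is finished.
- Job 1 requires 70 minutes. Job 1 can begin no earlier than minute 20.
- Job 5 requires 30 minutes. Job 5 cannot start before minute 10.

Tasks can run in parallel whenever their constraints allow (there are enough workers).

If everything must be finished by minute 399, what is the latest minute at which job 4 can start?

229

Job 7 must finish by minute 399; it takes 30 minutes, so it must start by 399 − 30 = minute 369.
Job 6 must finish before job 7 (must start by minute 369). With a 55-minute duration, job 6 must start by 369 − 55 = minute 314.
For job 4: job 6 (must start by minute 314, minus 20-minute gap → minute 294); job 7 (must start by minute 369). The most restrictive is minute 294; with a 65-minute duration, job 4 must start by minute 229.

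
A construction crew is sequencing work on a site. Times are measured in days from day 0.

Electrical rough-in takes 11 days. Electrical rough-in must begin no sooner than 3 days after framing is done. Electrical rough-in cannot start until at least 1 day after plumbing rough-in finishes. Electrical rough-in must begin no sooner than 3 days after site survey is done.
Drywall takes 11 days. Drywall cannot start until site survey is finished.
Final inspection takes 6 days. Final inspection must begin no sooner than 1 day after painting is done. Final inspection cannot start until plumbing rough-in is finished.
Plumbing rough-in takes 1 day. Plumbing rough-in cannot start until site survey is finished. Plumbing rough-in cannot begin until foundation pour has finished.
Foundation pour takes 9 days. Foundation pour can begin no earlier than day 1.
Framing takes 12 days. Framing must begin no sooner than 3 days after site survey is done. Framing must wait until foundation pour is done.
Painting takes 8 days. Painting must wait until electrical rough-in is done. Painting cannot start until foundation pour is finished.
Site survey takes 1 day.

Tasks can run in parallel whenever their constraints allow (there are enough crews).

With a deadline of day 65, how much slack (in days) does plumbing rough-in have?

27

After its own release at day 1, foundation pour can start at day 1 and finishes at day 10.
Site survey has no prerequisites, so it starts at day 0 and finishes at day 1.
Plumbing rough-in has to wait for site survey (finishes day 1); foundation pour (finishes day 10). The latest of these is day 10, so plumbing rough-in runs day 10 to 10 + 1 = day 11.

Working backward from the deadline:
Final inspection has no dependents, so it just needs to finish by day 65. Starting by 65 − 6 = day 59 achieves that.
Since final inspection (must start by day 59, minus 1-day gap → day 58) depends on it, painting must finish by day 58. Backing off its 8-day duration gives a latest start of day 50.
Electrical rough-in has to be done before painting (must start by day 50). That means finishing by day 50, i.e. starting by 50 − 11 = day 39.
Plumbing rough-in feeds electrical rough-in (must start by day 39, minus 1-day gap → day 38); final inspection (must start by day 59). Taking the minimum, plumbing rough-in must finish by day 38 and start by 38 − 1 = day 37.
So plumbing rough-in can start as early as day 10 and as late as day 37, giving 37 − 10 = 27 days of slack.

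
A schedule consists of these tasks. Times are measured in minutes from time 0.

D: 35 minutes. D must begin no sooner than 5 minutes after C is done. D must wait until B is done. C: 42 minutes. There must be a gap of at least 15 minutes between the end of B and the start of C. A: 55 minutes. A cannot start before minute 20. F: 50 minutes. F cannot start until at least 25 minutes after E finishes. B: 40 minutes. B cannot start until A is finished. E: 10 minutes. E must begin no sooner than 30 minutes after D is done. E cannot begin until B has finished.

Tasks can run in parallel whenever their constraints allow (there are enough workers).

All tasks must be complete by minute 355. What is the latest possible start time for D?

To finish by minute 355, F (duration 50) must start no later than minute 305.
E must finish before F (must start by minute 305, minus 25-minute gap → minute 280). With a 10-minute duration, E must start by 280 − 10 = minute 270.
Since E (must start by minute 270, minus 30-minute gap → minute 240) depends on it, D must finish by minute 240. Backing off its 35-minute duration gives a latest start of minute 205.

205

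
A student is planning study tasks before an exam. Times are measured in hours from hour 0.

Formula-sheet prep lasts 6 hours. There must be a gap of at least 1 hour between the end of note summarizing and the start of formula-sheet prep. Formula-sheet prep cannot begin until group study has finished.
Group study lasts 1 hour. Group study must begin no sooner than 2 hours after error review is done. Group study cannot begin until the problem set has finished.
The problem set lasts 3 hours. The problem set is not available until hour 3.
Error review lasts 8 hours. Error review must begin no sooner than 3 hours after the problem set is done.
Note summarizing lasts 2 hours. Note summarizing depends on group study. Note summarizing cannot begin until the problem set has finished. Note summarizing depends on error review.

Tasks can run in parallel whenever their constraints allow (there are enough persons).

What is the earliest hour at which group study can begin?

19

After its own release at hour 3, the problem set can start at hour 3 and finishes at hour 6.
Error review waits on the problem set (finishes hour 6, plus 3-hour gap → hour 9), so it starts at hour 9 and finishes at 9 + 8 = hour 17.
Group study waits on error review (finishes hour 17, plus 2-hour gap → hour 19); the problem set (finishes hour 6). The latest of these is hour 19, which is the earliest group study can start.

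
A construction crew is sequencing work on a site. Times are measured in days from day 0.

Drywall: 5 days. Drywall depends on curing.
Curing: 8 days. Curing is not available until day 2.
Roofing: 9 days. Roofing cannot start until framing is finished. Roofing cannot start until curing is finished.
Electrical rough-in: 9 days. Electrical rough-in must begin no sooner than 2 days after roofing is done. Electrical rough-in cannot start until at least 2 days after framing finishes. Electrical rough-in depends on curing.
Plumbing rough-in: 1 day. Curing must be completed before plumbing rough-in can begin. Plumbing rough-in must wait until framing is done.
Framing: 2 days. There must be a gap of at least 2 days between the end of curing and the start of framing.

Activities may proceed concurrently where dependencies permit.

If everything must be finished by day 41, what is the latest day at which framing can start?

To finish by day 41, electrical rough-in (duration 9) must start no later than day 32.
Since electrical rough-in (must start by day 32, minus 2-day gap → day 30) depends on it, roofing must finish by day 30. Backing off its 9-day duration gives a latest start of day 21.
Plumbing rough-in has no dependents, so it just needs to finish by day 41. Starting by 41 − 1 = day 40 achieves that.
For framing: roofing (must start by day 21); plumbing rough-in (must start by day 40); electrical rough-in (must start by day 32, minus 2-day gap → day 30). The most restrictive is day 21; with a 2-day duration, framing must start by day 19.

19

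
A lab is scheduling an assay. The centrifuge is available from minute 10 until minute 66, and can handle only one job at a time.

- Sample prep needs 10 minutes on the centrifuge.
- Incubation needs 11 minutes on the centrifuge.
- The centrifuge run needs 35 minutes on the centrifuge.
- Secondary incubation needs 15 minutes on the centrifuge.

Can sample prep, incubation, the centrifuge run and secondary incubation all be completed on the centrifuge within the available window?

The centrifuge window is 66 − 10 = 56 minutes.
Running back to back, the jobs need 10 + 11 + 35 + 15 = 71 minutes on the centrifuge.
Since 71 > 56, they cannot all fit.

No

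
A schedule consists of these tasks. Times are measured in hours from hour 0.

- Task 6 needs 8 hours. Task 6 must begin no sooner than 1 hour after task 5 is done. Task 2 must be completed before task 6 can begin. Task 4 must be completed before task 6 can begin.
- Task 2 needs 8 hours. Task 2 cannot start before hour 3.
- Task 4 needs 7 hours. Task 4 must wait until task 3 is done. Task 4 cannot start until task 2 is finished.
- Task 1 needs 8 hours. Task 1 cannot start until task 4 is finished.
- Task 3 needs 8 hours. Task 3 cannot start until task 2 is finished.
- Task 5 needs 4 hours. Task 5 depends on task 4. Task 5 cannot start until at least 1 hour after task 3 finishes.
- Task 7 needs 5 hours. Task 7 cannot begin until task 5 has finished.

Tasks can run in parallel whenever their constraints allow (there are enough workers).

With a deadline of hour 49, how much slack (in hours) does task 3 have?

10

Task 2 waits on its own release at hour 3, so it starts at hour 3 and finishes at 3 + 8 = hour 11.
Task 3 cannot begin until task 2 (finishes hour 11). It runs from hour 11 to 11 + 8 = hour 19.

Working backward from the deadline:
To finish by hour 49, task 1 (duration 8) must start no later than hour 41.
Nothing follows task 6; the deadline of hour 49 is its only limit. It must start by 49 − 8 = hour 41.
Task 7 has no dependents, so it just needs to finish by hour 49. Starting by 49 − 5 = hour 44 achieves that.
Task 5 feeds task 6 (must start by hour 41, minus 1-hour gap → hour 40); task 7 (must start by hour 44). Taking the minimum, task 5 must finish by hour 40 and start by 40 − 4 = hour 36.
For task 4: task 1 (must start by hour 41); task 5 (must start by hour 36); task 6 (must start by hour 41). The most restrictive is hour 36; with a 7-hour duration, task 4 must start by hour 29.
For task 3: task 4 (must start by hour 29); task 5 (must start by hour 36, minus 1-hour gap → hour 35). The most restrictive is hour 29; with an 8-hour duration, task 3 must start by hour 21.
So task 3 can start as early as hour 11 and as late as hour 21, giving 21 − 11 = 10 hours of slack.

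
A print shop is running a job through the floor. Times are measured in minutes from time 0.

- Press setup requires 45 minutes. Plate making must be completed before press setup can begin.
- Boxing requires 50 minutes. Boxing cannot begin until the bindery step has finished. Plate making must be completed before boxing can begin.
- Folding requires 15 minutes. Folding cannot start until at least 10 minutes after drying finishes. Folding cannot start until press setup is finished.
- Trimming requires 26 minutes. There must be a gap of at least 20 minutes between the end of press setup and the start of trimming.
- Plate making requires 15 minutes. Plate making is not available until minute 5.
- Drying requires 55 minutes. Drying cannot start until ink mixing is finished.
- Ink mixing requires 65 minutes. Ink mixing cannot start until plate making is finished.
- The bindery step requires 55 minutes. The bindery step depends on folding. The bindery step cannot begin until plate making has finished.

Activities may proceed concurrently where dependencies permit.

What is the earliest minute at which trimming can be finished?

111

After its own release at minute 5, plate making can start at minute 5 and finishes at minute 20.
After plate making (finishes minute 20), press setup can start at minute 20 and finishes at minute 65.
Trimming cannot begin until press setup (finishes minute 65, plus 20-minute gap → minute 85). It runs from minute 85 to 85 + 26 = minute 111.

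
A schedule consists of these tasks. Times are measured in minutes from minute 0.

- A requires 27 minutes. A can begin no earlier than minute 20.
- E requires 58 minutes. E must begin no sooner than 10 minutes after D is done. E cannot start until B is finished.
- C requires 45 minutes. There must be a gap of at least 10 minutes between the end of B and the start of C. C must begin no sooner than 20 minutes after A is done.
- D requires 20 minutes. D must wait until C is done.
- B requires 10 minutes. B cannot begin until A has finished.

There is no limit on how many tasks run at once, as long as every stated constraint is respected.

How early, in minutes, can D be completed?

132

A waits on its own release at minute 20, so it starts at minute 20 and finishes at 20 + 27 = minute 47.
B cannot begin until A (finishes minute 47). It runs from minute 47 to 47 + 10 = minute 57.
C cannot start until B (finishes minute 57, plus 10-minute gap → minute 67); A (finishes minute 47, plus 20-minute gap → minute 67). The controlling bound is minute 67, so C finishes at 67 + 45 = minute 112.
After C (finishes minute 112), D can start at minute 112 and finishes at minute 132.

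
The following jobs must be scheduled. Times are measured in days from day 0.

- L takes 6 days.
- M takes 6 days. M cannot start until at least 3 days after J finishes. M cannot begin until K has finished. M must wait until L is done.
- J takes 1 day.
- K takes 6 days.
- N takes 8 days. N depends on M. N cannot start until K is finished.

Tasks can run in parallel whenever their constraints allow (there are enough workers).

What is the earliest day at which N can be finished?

20

L has no prerequisites, so it starts at day 0 and finishes at day 6.
Nothing blocks K, so it runs from day 0 to day 6.
J has no prerequisites, so it starts at day 0 and finishes at day 1.
M needs all of J (finishes day 1, plus 3-day gap → day 4); K (finishes day 6); L (finishes day 6). That puts its earliest start at day 6; it finishes at 6 + 6 = day 12.
For N: M (finishes day 12); K (finishes day 6). Taking the maximum gives a start of day 12, and it finishes at 12 + 8 = day 20.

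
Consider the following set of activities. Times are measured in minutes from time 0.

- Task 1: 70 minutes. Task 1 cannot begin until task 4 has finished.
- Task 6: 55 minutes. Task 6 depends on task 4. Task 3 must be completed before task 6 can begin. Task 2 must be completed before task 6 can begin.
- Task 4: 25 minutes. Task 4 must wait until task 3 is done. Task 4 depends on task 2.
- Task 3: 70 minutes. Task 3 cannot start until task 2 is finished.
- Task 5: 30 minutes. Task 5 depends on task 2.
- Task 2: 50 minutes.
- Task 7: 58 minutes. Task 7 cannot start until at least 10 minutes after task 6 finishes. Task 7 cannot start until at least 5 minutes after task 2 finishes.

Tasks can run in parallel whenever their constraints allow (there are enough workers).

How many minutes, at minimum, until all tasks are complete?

268

Task 2 can start immediately at minute 0; it finishes at minute 50.
Task 5 waits on task 2 (finishes minute 50), so it starts at minute 50 and finishes at 50 + 30 = minute 80.
Task 3 waits on task 2 (finishes minute 50), so it starts at minute 50 and finishes at 50 + 70 = minute 120.
Task 4 cannot start until task 3 (finishes minute 120); task 2 (finishes minute 50). The controlling bound is minute 120, so task 4 finishes at 120 + 25 = minute 145.
For task 6: task 4 (finishes minute 145); task 3 (finishes minute 120); task 2 (finishes minute 50). Taking the maximum gives a start of minute 145, and it finishes at 145 + 55 = minute 200.
For task 7: task 6 (finishes minute 200, plus 10-minute gap → minute 210); task 2 (finishes minute 50, plus 5-minute gap → minute 55). Taking the maximum gives a start of minute 210, and it finishes at 210 + 58 = minute 268.
After task 4 (finishes minute 145), task 1 can start at minute 145 and finishes at minute 215.
All tasks are finished once the last one completes. Finish times: Task 1 at 215, Task 2 at 50, Task 3 at 120, Task 4 at 145, Task 5 at 80, Task 6 at 200, Task 7 at 268. The latest is minute 268.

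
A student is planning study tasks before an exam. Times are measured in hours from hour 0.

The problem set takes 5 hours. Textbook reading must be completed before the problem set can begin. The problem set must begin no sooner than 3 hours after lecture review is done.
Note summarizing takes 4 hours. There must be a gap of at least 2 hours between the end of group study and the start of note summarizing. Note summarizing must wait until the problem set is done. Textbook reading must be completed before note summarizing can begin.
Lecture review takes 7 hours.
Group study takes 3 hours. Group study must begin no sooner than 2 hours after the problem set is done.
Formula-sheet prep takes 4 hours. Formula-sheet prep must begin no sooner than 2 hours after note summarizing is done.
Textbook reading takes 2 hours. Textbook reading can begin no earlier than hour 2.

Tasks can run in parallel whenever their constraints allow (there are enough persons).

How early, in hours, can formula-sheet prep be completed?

32

Nothing blocks lecture review, so it runs from hour 0 to hour 7.
Textbook reading cannot begin until its own release at hour 2. It runs from hour 2 to 2 + 2 = hour 4.
The problem set needs all of textbook reading (finishes hour 4); lecture review (finishes hour 7, plus 3-hour gap → hour 10). That puts its earliest start at hour 10; it finishes at 10 + 5 = hour 15.
After the problem set (finishes hour 15, plus 2-hour gap → hour 17), group study can start at hour 17 and finishes at hour 20.
For note summarizing: group study (finishes hour 20, plus 2-hour gap → hour 22); the problem set (finishes hour 15); textbook reading (finishes hour 4). Taking the maximum gives a start of hour 22, and it finishes at 22 + 4 = hour 26.
Formula-sheet prep waits on note summarizing (finishes hour 26, plus 2-hour gap → hour 28), so it starts at hour 28 and finishes at 28 + 4 = hour 32.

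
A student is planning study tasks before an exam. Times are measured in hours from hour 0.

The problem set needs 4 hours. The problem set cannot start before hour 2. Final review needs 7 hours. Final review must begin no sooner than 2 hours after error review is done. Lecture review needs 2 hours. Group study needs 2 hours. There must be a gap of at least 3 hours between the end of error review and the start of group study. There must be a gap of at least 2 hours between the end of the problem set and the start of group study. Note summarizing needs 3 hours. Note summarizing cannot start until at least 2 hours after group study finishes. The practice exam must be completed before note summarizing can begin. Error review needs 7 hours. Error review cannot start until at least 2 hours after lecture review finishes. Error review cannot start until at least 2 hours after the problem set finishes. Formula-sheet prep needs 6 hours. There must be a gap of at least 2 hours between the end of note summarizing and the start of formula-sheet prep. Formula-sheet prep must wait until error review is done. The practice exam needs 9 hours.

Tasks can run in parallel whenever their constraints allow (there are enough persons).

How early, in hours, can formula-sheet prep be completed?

33

The practice exam can start immediately at hour 0; it finishes at hour 9.
After its own release at hour 2, the problem set can start at hour 2 and finishes at hour 6.
Nothing blocks lecture review, so it runs from hour 0 to hour 2.
For error review: lecture review (finishes hour 2, plus 2-hour gap → hour 4); the problem set (finishes hour 6, plus 2-hour gap → hour 8). Taking the maximum gives a start of hour 8, and it finishes at 8 + 7 = hour 15.
Group study needs all of error review (finishes hour 15, plus 3-hour gap → hour 18); the problem set (finishes hour 6, plus 2-hour gap → hour 8). That puts its earliest start at hour 18; it finishes at 18 + 2 = hour 20.
Note summarizing needs all of group study (finishes hour 20, plus 2-hour gap → hour 22); the practice exam (finishes hour 9). That puts its earliest start at hour 22; it finishes at 22 + 3 = hour 25.
Formula-sheet prep needs all of note summarizing (finishes hour 25, plus 2-hour gap → hour 27); error review (finishes hour 15). That puts its earliest start at hour 27; it finishes at 27 + 6 = hour 33.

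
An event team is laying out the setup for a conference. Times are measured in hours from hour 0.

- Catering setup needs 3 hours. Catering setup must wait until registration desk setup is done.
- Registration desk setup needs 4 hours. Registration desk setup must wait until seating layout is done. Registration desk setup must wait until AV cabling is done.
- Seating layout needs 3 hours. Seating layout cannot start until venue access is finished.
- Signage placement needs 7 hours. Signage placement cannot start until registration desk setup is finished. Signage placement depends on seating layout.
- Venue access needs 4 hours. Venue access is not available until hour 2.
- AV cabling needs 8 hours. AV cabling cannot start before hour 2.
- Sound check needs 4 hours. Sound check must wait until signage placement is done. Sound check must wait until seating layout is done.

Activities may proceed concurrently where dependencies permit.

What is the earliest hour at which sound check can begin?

AV cabling waits on its own release at hour 2, so it starts at hour 2 and finishes at 2 + 8 = hour 10.
Venue access waits on its own release at hour 2, so it starts at hour 2 and finishes at 2 + 4 = hour 6.
Seating layout cannot begin until venue access (finishes hour 6). It runs from hour 6 to 6 + 3 = hour 9.
For registration desk setup: seating layout (finishes hour 9); AV cabling (finishes hour 10). Taking the maximum gives a start of hour 10, and it finishes at 10 + 4 = hour 14.
Signage placement needs all of registration desk setup (finishes hour 14); seating layout (finishes hour 9). That puts its earliest start at hour 14; it finishes at 14 + 7 = hour 21.
Sound check waits on signage placement (finishes hour 21); seating layout (finishes hour 9). The latest of these is hour 21, which is the earliest sound check can start.

21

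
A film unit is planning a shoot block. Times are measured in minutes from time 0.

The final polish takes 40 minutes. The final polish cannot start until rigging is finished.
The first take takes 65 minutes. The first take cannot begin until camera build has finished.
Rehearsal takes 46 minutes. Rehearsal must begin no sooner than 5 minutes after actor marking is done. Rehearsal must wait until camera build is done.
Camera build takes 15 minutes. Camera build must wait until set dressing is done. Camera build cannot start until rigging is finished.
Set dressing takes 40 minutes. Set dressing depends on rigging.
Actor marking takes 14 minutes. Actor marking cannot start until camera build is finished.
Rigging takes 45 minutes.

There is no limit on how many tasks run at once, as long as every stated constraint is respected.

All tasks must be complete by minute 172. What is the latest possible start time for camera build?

92

Rehearsal has no dependents, so it just needs to finish by minute 172. Starting by 172 − 46 = minute 126 achieves that.
Actor marking must finish before rehearsal (must start by minute 126, minus 5-minute gap → minute 121). With a 14-minute duration, actor marking must start by 121 − 14 = minute 107.
Nothing follows the first take; the deadline of minute 172 is its only limit. It must start by 172 − 65 = minute 107.
Camera build has several dependents: actor marking (must start by minute 107); rehearsal (must start by minute 126); the first take (must start by minute 107). The earliest of those limits is minute 107, so camera build must start by 107 − 15 = minute 92.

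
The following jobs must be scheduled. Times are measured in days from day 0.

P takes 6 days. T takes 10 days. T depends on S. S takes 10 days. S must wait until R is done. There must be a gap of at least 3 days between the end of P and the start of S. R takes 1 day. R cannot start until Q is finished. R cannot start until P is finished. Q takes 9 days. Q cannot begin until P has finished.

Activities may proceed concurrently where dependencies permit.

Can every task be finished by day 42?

P has no prerequisites, so it starts at day 0 and finishes at day 6.
After P (finishes day 6), Q can start at day 6 and finishes at day 15.
For R: Q (finishes day 15); P (finishes day 6). Taking the maximum gives a start of day 15, and it finishes at 15 + 1 = day 16.
For S: R (finishes day 16); P (finishes day 6, plus 3-day gap → day 9). Taking the maximum gives a start of day 16, and it finishes at 16 + 10 = day 26.
After S (finishes day 26), T can start at day 26 and finishes at day 36.
Every task is finished by day 36, which is no later than the deadline of 42, so the schedule is feasible.

Yes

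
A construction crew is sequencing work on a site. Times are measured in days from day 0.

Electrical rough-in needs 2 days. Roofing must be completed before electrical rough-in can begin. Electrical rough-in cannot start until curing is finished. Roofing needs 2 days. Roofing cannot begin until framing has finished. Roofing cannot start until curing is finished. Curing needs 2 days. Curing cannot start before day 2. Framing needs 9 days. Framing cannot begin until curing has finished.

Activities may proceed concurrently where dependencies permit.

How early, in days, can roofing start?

13

After its own release at day 2, curing can start at day 2 and finishes at day 4.
After curing (finishes day 4), framing can start at day 4 and finishes at day 13.
Roofing waits on framing (finishes day 13); curing (finishes day 4). The latest of these is day 13, which is the earliest roofing can start.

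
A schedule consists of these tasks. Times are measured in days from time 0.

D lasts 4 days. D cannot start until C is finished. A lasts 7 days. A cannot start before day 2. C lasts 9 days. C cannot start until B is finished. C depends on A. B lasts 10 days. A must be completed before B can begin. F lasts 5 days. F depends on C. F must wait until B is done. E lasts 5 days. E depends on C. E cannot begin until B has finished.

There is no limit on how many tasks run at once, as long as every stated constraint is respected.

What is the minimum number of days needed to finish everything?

After its own release at day 2, A can start at day 2 and finishes at day 9.
B waits on A (finishes day 9), so it starts at day 9 and finishes at 9 + 10 = day 19.
C has to wait for B (finishes day 19); A (finishes day 9). The latest of these is day 19, so C runs day 19 to 19 + 9 = day 28.
For F: C (finishes day 28); B (finishes day 19). Taking the maximum gives a start of day 28, and it finishes at 28 + 5 = day 33.
For E: C (finishes day 28); B (finishes day 19). Taking the maximum gives a start of day 28, and it finishes at 28 + 5 = day 33.
After C (finishes day 28), D can start at day 28 and finishes at day 32.
All tasks are finished once the last one completes. Finish times: A at 9, B at 19, C at 28, D at 32, E at 33, F at 33. The latest is day 33.

33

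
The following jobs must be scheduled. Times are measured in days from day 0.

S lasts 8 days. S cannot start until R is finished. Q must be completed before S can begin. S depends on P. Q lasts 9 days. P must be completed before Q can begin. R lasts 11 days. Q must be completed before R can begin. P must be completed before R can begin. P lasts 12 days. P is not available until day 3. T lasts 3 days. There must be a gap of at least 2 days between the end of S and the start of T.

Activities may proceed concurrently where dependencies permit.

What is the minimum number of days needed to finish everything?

After its own release at day 3, P can start at day 3 and finishes at day 15.
After P (finishes day 15), Q can start at day 15 and finishes at day 24.
R needs all of Q (finishes day 24); P (finishes day 15). That puts its earliest start at day 24; it finishes at 24 + 11 = day 35.
S cannot start until R (finishes day 35); Q (finishes day 24); P (finishes day 15). The controlling bound is day 35, so S finishes at 35 + 8 = day 43.
T waits on S (finishes day 43, plus 2-day gap → day 45), so it starts at day 45 and finishes at 45 + 3 = day 48.
All tasks are finished once the last one completes. Finish times: P at 15, Q at 24, R at 35, S at 43, T at 48. The latest is day 48.

48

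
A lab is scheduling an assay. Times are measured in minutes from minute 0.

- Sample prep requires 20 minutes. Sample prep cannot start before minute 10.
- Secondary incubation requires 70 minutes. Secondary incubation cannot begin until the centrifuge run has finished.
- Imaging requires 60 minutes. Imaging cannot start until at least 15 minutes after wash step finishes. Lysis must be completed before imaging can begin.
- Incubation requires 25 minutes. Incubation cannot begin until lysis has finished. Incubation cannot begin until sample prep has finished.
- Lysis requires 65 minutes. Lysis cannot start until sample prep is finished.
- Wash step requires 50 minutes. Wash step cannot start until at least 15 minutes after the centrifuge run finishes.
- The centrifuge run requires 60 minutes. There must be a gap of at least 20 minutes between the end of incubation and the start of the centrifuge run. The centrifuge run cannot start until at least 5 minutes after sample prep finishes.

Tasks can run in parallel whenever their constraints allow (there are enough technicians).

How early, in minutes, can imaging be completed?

340

Sample prep cannot begin until its own release at minute 10. It runs from minute 10 to 10 + 20 = minute 30.
After sample prep (finishes minute 30), lysis can start at minute 30 and finishes at minute 95.
Incubation cannot start until lysis (finishes minute 95); sample prep (finishes minute 30). The controlling bound is minute 95, so incubation finishes at 95 + 25 = minute 120.
The centrifuge run needs all of incubation (finishes minute 120, plus 20-minute gap → minute 140); sample prep (finishes minute 30, plus 5-minute gap → minute 35). That puts its earliest start at minute 140; it finishes at 140 + 60 = minute 200.
Wash step waits on the centrifuge run (finishes minute 200, plus 15-minute gap → minute 215), so it starts at minute 215 and finishes at 215 + 50 = minute 265.
Imaging cannot start until wash step (finishes minute 265, plus 15-minute gap → minute 280); lysis (finishes minute 95). The controlling bound is minute 280, so imaging finishes at 280 + 60 = minute 340.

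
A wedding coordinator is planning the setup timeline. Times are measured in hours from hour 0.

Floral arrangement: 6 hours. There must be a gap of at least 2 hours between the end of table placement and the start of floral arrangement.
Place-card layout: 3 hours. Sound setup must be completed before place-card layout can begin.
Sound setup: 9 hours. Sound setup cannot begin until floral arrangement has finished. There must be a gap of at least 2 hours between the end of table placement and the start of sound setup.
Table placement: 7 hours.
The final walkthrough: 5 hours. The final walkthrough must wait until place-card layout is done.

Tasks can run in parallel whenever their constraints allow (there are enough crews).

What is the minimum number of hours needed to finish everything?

32

Table placement can start immediately at hour 0; it finishes at hour 7.
Floral arrangement cannot begin until table placement (finishes hour 7, plus 2-hour gap → hour 9). It runs from hour 9 to 9 + 6 = hour 15.
Sound setup needs all of floral arrangement (finishes hour 15); table placement (finishes hour 7, plus 2-hour gap → hour 9). That puts its earliest start at hour 15; it finishes at 15 + 9 = hour 24.
Place-card layout waits on sound setup (finishes hour 24), so it starts at hour 24 and finishes at 24 + 3 = hour 27.
The final walkthrough cannot begin until place-card layout (finishes hour 27). It runs from hour 27 to 27 + 5 = hour 32.
All tasks are finished once the last one completes. Finish times: Table placement at 7, Floral arrangement at 15, Sound setup at 24, Place-card layout at 27, The final walkthrough at 32. The latest is hour 32.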